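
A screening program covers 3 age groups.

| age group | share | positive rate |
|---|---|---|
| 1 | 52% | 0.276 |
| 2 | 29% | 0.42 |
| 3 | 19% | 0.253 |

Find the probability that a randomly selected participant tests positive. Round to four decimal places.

P(T) = P(T|1)·P(1) + P(T|2)·P(2) + P(T|3)·P(3)
      = 0.276·0.52 + 0.42·0.29 + 0.253·0.19
      = 0.14352 + 0.1218 + 0.04807 = 0.31339

P(T) ≈ 0.3134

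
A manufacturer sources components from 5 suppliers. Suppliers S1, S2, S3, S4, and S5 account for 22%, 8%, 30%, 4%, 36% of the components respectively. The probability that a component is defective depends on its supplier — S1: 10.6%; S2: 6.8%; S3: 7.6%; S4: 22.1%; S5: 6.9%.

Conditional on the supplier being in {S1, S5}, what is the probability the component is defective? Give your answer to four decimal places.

Let S = {S1, S5}.
P(S) = 0.22 + 0.36 = 0.58.
P(D ∩ S) = 0.106·0.22 + 0.069·0.36 = 0.02332 + 0.02484 = 0.04816.
P(D | S) = 0.04816 / 0.58 = 0.083034…

P(D|S) ≈ 0.0830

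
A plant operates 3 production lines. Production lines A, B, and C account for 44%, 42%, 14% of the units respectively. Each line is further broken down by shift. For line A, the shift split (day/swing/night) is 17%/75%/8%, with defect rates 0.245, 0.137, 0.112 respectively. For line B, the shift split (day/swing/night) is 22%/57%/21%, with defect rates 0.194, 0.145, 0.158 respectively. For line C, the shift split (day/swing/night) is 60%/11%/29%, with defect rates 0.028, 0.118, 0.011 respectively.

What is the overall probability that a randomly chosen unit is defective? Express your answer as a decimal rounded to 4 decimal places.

P(D) ≈ 0.1387

P(D|A) = 0.17·0.245 + 0.75·0.137 + 0.08·0.112 = 0.04165 + 0.10275 + 0.00896 = 0.15336
P(D|B) = 0.22·0.194 + 0.57·0.145 + 0.21·0.158 = 0.04268 + 0.08265 + 0.03318 = 0.15851
P(D|C) = 0.6·0.028 + 0.11·0.118 + 0.29·0.011 = 0.0168 + 0.01298 + 0.00319 = 0.03297
By total probability over the outer partition,
P(D) = 0.44·0.15336 + 0.42·0.15851 + 0.14·0.03297
      = 0.0674784 + 0.0665742 + 0.0046158 = 0.1386684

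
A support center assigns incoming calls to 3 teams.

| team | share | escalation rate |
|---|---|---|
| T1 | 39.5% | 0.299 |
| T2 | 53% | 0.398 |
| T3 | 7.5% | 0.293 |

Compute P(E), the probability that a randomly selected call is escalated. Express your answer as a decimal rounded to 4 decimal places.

P(E) = P(E|T1)·P(T1) + P(E|T2)·P(T2) + P(E|T3)·P(T3)
      = 0.299·0.395 + 0.398·0.53 + 0.293·0.075
      = 0.118105 + 0.21094 + 0.021975 = 0.35102

P(E) ≈ 0.3510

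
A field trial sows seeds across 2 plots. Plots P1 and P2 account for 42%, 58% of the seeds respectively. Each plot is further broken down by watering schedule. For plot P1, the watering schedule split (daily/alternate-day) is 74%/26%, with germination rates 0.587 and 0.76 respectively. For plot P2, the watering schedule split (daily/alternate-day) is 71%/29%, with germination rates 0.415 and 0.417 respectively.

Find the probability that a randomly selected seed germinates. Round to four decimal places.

P(G) ≈ 0.5065

P(G|P1) = 0.74·0.587 + 0.26·0.76 = 0.43438 + 0.1976 = 0.63198
P(G|P2) = 0.71·0.415 + 0.29·0.417 = 0.29465 + 0.12093 = 0.41558
Then overall,
P(G) = 0.42·0.63198 + 0.58·0.41558
      = 0.2654316 + 0.2410364 = 0.506468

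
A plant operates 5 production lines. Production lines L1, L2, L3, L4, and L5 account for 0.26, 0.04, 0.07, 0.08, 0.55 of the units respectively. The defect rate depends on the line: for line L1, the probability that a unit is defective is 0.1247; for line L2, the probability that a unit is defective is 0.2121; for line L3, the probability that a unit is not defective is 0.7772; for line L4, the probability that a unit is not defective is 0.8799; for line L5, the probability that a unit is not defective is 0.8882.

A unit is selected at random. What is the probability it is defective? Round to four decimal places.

0.1276

P(D|L3) = 1 − 0.7772 = 0.2228.
P(D|L4) = 1 − 0.8799 = 0.1201.
P(D|L5) = 1 − 0.8882 = 0.1118.
P(D) = P(D|L1)·P(L1) + P(D|L2)·P(L2) + P(D|L3)·P(L3) + P(D|L4)·P(L4) + P(D|L5)·P(L5)
      = 0.1247·0.26 + 0.2121·0.04 + 0.2228·0.07 + 0.1201·0.08 + 0.1118·0.55
      = 0.032422 + 0.008484 + 0.015596 + 0.009608 + 0.06149 = 0.1276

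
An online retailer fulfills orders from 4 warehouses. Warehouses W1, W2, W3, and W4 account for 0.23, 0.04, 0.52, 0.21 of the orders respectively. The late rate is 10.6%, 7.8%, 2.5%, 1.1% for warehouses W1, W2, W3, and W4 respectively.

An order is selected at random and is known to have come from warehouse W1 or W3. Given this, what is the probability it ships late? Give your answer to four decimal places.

Let S = {W1, W3}.
P(S) = 0.23 + 0.52 = 0.75.
P(L ∩ S) = 0.106·0.23 + 0.025·0.52 = 0.02438 + 0.013 = 0.03738.
P(L | S) = 0.03738 / 0.75 = 0.049840…

0.0498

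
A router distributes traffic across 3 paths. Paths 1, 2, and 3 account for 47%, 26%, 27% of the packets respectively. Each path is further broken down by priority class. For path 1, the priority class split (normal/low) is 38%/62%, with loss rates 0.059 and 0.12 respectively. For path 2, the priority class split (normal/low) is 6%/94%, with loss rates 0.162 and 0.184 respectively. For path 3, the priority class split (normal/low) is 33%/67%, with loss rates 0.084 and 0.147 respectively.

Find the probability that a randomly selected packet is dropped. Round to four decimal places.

0.1271

P(L|1) = 0.38·0.059 + 0.62·0.12 = 0.02242 + 0.0744 = 0.09682
P(L|2) = 0.06·0.162 + 0.94·0.184 = 0.00972 + 0.17296 = 0.18268
P(L|3) = 0.33·0.084 + 0.67·0.147 = 0.02772 + 0.09849 = 0.12621
By total probability over the outer partition,
P(L) = 0.47·0.09682 + 0.26·0.18268 + 0.27·0.12621
      = 0.0455054 + 0.0474968 + 0.0340767 = 0.1270789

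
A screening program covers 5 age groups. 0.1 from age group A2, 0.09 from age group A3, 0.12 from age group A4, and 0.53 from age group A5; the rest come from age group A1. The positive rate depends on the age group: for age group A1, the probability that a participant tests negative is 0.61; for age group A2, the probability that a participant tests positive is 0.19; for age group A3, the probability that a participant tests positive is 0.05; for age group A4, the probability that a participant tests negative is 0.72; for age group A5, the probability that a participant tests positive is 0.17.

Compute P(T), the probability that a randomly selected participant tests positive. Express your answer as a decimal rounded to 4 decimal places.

P(A1) = 1 − (0.1 + 0.09 + 0.12 + 0.53) = 0.16.
P(T|A1) = 1 − 0.61 = 0.39.
P(T|A4) = 1 − 0.72 = 0.28.
P(T) = P(T|A1)·P(A1) + P(T|A2)·P(A2) + P(T|A3)·P(A3) + P(T|A4)·P(A4) + P(T|A5)·P(A5)
      = 0.39·0.16 + 0.19·0.1 + 0.05·0.09 + 0.28·0.12 + 0.17·0.53
      = 0.0624 + 0.019 + 0.0045 + 0.0336 + 0.0901 = 0.2096

0.2096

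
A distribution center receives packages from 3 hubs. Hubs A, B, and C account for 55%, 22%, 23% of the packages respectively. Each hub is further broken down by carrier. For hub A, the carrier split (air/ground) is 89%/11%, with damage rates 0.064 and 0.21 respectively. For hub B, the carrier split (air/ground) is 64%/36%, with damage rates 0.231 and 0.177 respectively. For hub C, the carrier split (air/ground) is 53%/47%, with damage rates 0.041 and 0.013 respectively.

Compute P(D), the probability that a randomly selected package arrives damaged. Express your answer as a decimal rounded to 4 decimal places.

0.0970

P(D|A) = 0.89·0.064 + 0.11·0.21 = 0.05696 + 0.0231 = 0.08006
P(D|B) = 0.64·0.231 + 0.36·0.177 = 0.14784 + 0.06372 = 0.21156
P(D|C) = 0.53·0.041 + 0.47·0.013 = 0.02173 + 0.00611 = 0.02784
By total probability over the outer partition,
P(D) = 0.55·0.08006 + 0.22·0.21156 + 0.23·0.02784
      = 0.044033 + 0.0465432 + 0.0064032 = 0.0969794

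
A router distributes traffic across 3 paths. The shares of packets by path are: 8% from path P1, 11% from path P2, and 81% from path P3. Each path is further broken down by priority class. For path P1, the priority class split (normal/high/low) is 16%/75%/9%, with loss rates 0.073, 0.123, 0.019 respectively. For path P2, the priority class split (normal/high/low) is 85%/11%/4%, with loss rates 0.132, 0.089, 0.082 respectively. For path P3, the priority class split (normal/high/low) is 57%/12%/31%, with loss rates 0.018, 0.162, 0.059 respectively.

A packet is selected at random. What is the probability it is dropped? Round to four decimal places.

P(L) ≈ 0.0611

P(L|P1) = 0.16·0.073 + 0.75·0.123 + 0.09·0.019 = 0.01168 + 0.09225 + 0.00171 = 0.10564
P(L|P2) = 0.85·0.132 + 0.11·0.089 + 0.04·0.082 = 0.1122 + 0.00979 + 0.00328 = 0.12527
P(L|P3) = 0.57·0.018 + 0.12·0.162 + 0.31·0.059 = 0.01026 + 0.01944 + 0.01829 = 0.04799
By total probability over the outer partition,
P(L) = 0.08·0.10564 + 0.11·0.12527 + 0.81·0.04799
      = 0.0084512 + 0.0137797 + 0.0388719 = 0.0611028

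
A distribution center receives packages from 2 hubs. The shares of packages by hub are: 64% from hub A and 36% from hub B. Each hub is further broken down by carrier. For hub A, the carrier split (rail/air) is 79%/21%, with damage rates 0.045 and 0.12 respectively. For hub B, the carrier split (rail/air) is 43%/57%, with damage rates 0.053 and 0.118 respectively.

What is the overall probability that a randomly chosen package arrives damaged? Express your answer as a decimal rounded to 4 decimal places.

P(D|A) = 0.79·0.045 + 0.21·0.12 = 0.03555 + 0.0252 = 0.06075
P(D|B) = 0.43·0.053 + 0.57·0.118 = 0.02279 + 0.06726 = 0.09005
Then overall,
P(D) = 0.64·0.06075 + 0.36·0.09005
      = 0.03888 + 0.032418 = 0.071298

0.0713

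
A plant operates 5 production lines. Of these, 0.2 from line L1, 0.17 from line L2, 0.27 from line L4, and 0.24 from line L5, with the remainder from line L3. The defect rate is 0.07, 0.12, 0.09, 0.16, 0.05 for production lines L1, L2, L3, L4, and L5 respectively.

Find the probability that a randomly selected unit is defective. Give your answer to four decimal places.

P(L3) = 1 − (0.2 + 0.17 + 0.27 + 0.24) = 0.12.
P(D) = P(D|L1)·P(L1) + P(D|L2)·P(L2) + P(D|L3)·P(L3) + P(D|L4)·P(L4) + P(D|L5)·P(L5)
      = 0.07·0.2 + 0.12·0.17 + 0.09·0.12 + 0.16·0.27 + 0.05·0.24
      = 0.014 + 0.0204 + 0.0108 + 0.0432 + 0.012 = 0.1004

0.1004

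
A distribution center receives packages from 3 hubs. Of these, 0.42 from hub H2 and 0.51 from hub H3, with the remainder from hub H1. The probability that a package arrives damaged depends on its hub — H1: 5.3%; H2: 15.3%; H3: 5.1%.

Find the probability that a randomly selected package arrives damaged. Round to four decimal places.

P(H1) = 1 − (0.42 + 0.51) = 0.07.
P(D) = P(D|H1)·P(H1) + P(D|H2)·P(H2) + P(D|H3)·P(H3)
      = 0.053·0.07 + 0.153·0.42 + 0.051·0.51
      = 0.00371 + 0.06426 + 0.02601 = 0.09398

0.0940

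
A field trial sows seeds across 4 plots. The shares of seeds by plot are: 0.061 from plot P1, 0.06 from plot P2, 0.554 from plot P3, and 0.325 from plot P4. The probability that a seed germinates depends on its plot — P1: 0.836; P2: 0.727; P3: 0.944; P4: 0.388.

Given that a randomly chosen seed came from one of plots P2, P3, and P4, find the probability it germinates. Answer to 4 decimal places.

0.7377

Let S = {P2, P3, P4}.
P(S) = 0.06 + 0.554 + 0.325 = 0.939.
P(G ∩ S) = 0.727·0.06 + 0.944·0.554 + 0.388·0.325 = 0.04362 + 0.522976 + 0.1261 = 0.692696.
P(G | S) = 0.692696 / 0.939 = 0.737695…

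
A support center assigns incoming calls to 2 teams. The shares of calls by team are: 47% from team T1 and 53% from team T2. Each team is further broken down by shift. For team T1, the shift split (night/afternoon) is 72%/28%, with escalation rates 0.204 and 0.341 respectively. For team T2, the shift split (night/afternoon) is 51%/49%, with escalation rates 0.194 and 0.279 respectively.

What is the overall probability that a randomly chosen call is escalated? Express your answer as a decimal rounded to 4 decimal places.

0.2388

P(E|T1) = 0.72·0.204 + 0.28·0.341 = 0.14688 + 0.09548 = 0.24236
P(E|T2) = 0.51·0.194 + 0.49·0.279 = 0.09894 + 0.13671 = 0.23565
Then overall,
P(E) = 0.47·0.24236 + 0.53·0.23565
      = 0.1139092 + 0.1248945 = 0.2388037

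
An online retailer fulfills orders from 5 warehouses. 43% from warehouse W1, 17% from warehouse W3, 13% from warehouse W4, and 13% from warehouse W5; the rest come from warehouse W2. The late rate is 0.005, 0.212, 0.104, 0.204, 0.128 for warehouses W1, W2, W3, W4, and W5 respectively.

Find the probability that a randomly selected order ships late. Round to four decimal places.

0.0927

P(W2) = 1 − (0.43 + 0.17 + 0.13 + 0.13) = 0.14.
By the law of total probability,
P(L) = P(L|W1)·P(W1) + P(L|W2)·P(W2) + P(L|W3)·P(W3) + P(L|W4)·P(W4) + P(L|W5)·P(W5)
      = 0.005·0.43 + 0.212·0.14 + 0.104·0.17 + 0.204·0.13 + 0.128·0.13
      = 0.00215 + 0.02968 + 0.01768 + 0.02652 + 0.01664 = 0.09267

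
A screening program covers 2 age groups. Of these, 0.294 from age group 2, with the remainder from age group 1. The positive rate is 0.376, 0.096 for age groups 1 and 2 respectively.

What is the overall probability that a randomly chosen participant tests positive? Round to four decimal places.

P(1) = 1 − (0.294) = 0.706.
Summing over the partition,
P(T) = P(T|1)·P(1) + P(T|2)·P(2)
      = 0.376·0.706 + 0.096·0.294
      = 0.265456 + 0.028224 = 0.29368

P(T) ≈ 0.2937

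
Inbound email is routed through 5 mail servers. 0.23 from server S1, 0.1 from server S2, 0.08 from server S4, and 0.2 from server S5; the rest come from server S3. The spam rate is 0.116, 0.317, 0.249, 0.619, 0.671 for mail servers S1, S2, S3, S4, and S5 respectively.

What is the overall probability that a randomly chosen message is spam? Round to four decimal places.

P(S3) = 1 − (0.23 + 0.1 + 0.08 + 0.2) = 0.39.
P(S) = P(S|S1)·P(S1) + P(S|S2)·P(S2) + P(S|S3)·P(S3) + P(S|S4)·P(S4) + P(S|S5)·P(S5)
      = 0.116·0.23 + 0.317·0.1 + 0.249·0.39 + 0.619·0.08 + 0.671·0.2
      = 0.02668 + 0.0317 + 0.09711 + 0.04952 + 0.1342 = 0.33921

0.3392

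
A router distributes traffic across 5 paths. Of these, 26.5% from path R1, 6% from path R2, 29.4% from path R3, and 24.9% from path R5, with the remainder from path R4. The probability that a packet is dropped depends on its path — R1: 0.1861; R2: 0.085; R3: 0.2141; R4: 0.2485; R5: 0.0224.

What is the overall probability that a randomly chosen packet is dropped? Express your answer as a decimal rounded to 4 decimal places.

P(R4) = 1 − (0.265 + 0.06 + 0.294 + 0.249) = 0.132.
P(L) = P(L|R1)·P(R1) + P(L|R2)·P(R2) + P(L|R3)·P(R3) + P(L|R4)·P(R4) + P(L|R5)·P(R5)
      = 0.1861·0.265 + 0.085·0.06 + 0.2141·0.294 + 0.2485·0.132 + 0.0224·0.249
      = 0.0493165 + 0.0051 + 0.0629454 + 0.032802 + 0.0055776 = 0.1557415

P(L) ≈ 0.1557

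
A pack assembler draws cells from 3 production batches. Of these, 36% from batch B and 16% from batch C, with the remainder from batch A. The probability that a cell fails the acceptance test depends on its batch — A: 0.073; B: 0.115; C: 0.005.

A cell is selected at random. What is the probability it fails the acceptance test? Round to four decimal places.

0.0772

P(A) = 1 − (0.36 + 0.16) = 0.48.
P(F) = P(F|A)·P(A) + P(F|B)·P(B) + P(F|C)·P(C)
      = 0.073·0.48 + 0.115·0.36 + 0.005·0.16
      = 0.03504 + 0.0414 + 0.0008 = 0.07724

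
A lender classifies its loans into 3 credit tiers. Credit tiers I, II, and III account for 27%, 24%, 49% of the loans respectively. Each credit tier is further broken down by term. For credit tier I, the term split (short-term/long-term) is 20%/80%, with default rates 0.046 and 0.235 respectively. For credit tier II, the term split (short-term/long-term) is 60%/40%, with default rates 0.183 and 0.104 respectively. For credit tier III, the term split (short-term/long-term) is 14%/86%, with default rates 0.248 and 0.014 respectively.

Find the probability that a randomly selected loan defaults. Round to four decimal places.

0.1125

P(D|I) = 0.2·0.046 + 0.8·0.235 = 0.0092 + 0.188 = 0.1972
P(D|II) = 0.6·0.183 + 0.4·0.104 = 0.1098 + 0.0416 = 0.1514
P(D|III) = 0.14·0.248 + 0.86·0.014 = 0.03472 + 0.01204 = 0.04676
By total probability over the outer partition,
P(D) = 0.27·0.1972 + 0.24·0.1514 + 0.49·0.04676
      = 0.053244 + 0.036336 + 0.0229124 = 0.1124924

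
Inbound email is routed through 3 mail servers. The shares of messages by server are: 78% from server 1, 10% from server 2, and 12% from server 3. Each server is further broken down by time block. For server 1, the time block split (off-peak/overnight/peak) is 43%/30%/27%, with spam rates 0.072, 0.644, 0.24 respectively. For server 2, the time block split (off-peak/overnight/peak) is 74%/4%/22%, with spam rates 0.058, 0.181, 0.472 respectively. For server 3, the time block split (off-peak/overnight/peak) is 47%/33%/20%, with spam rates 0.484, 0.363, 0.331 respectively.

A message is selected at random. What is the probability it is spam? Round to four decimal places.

P(S|1) = 0.43·0.072 + 0.3·0.644 + 0.27·0.24 = 0.03096 + 0.1932 + 0.0648 = 0.28896
P(S|2) = 0.74·0.058 + 0.04·0.181 + 0.22·0.472 = 0.04292 + 0.00724 + 0.10384 = 0.154
P(S|3) = 0.47·0.484 + 0.33·0.363 + 0.2·0.331 = 0.22748 + 0.11979 + 0.0662 = 0.41347
By total probability over the outer partition,
P(S) = 0.78·0.28896 + 0.1·0.154 + 0.12·0.41347
      = 0.2253888 + 0.0154 + 0.0496164 = 0.2904052

0.2904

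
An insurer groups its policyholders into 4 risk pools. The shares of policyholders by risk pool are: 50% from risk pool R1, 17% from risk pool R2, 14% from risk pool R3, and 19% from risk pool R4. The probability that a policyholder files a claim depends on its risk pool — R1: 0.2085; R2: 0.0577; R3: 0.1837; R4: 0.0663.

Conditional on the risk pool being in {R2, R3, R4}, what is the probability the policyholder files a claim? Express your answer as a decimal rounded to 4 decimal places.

Let S = {R2, R3, R4}.
P(S) = 0.17 + 0.14 + 0.19 = 0.5.
P(C ∩ S) = 0.0577·0.17 + 0.1837·0.14 + 0.0663·0.19 = 0.009809 + 0.025718 + 0.012597 = 0.048124.
P(C | S) = 0.048124 / 0.5 = 0.096248…

P(C|S) ≈ 0.0962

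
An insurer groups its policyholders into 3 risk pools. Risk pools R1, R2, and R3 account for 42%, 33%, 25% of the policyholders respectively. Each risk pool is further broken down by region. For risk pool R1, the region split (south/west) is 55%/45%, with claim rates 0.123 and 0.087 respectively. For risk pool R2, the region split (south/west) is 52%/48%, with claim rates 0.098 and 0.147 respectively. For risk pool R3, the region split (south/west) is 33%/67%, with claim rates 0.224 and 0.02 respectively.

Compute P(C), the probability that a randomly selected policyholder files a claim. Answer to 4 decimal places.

0.1068

P(C|R1) = 0.55·0.123 + 0.45·0.087 = 0.06765 + 0.03915 = 0.1068
P(C|R2) = 0.52·0.098 + 0.48·0.147 = 0.05096 + 0.07056 = 0.12152
P(C|R3) = 0.33·0.224 + 0.67·0.02 = 0.07392 + 0.0134 = 0.08732
Then overall,
P(C) = 0.42·0.1068 + 0.33·0.12152 + 0.25·0.08732
      = 0.044856 + 0.0401016 + 0.02183 = 0.1067876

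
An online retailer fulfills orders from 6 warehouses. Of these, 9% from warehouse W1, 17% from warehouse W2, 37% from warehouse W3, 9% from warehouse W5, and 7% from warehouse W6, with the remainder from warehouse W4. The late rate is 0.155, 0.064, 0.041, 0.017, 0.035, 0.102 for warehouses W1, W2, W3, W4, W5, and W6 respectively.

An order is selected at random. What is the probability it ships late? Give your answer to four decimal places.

0.0539

P(W4) = 1 − (0.09 + 0.17 + 0.37 + 0.09 + 0.07) = 0.21.
By the law of total probability,
P(L) = P(L|W1)·P(W1) + P(L|W2)·P(W2) + P(L|W3)·P(W3) + P(L|W4)·P(W4) + P(L|W5)·P(W5) + P(L|W6)·P(W6)
      = 0.155·0.09 + 0.064·0.17 + 0.041·0.37 + 0.017·0.21 + 0.035·0.09 + 0.102·0.07
      = 0.01395 + 0.01088 + 0.01517 + 0.00357 + 0.00315 + 0.00714 = 0.05386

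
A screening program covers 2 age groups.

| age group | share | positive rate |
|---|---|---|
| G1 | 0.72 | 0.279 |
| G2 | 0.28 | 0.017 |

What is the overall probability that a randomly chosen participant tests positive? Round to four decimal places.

0.2056

By the law of total probability,
P(T) = P(T|G1)·P(G1) + P(T|G2)·P(G2)
      = 0.279·0.72 + 0.017·0.28
      = 0.20088 + 0.00476 = 0.20564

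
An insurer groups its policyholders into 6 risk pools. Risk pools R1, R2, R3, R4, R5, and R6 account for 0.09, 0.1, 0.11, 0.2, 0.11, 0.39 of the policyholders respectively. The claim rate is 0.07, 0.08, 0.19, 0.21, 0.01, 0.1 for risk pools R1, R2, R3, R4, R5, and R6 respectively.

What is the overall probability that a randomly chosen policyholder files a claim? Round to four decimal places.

Using total probability over the partition,
P(C) = P(C|R1)·P(R1) + P(C|R2)·P(R2) + P(C|R3)·P(R3) + P(C|R4)·P(R4) + P(C|R5)·P(R5) + P(C|R6)·P(R6)
      = 0.07·0.09 + 0.08·0.1 + 0.19·0.11 + 0.21·0.2 + 0.01·0.11 + 0.1·0.39
      = 0.0063 + 0.008 + 0.0209 + 0.042 + 0.0011 + 0.039 = 0.1173

0.1173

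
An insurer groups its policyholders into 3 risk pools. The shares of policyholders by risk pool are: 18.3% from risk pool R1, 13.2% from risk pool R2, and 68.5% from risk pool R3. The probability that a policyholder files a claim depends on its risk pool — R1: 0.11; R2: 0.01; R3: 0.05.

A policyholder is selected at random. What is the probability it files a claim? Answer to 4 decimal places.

P(C) = P(C|R1)·P(R1) + P(C|R2)·P(R2) + P(C|R3)·P(R3)
      = 0.11·0.183 + 0.01·0.132 + 0.05·0.685
      = 0.02013 + 0.00132 + 0.03425 = 0.0557

P(C) ≈ 0.0557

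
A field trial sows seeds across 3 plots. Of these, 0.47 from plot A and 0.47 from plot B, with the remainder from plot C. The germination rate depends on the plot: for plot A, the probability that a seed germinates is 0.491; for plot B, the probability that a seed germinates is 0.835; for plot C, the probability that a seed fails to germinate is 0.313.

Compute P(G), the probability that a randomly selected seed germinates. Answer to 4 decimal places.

P(G) ≈ 0.6644

P(C) = 1 − (0.47 + 0.47) = 0.06.
P(G|C) = 1 − 0.313 = 0.687.
P(G) = P(G|A)·P(A) + P(G|B)·P(B) + P(G|C)·P(C)
      = 0.491·0.47 + 0.835·0.47 + 0.687·0.06
      = 0.23077 + 0.39245 + 0.04122 = 0.66444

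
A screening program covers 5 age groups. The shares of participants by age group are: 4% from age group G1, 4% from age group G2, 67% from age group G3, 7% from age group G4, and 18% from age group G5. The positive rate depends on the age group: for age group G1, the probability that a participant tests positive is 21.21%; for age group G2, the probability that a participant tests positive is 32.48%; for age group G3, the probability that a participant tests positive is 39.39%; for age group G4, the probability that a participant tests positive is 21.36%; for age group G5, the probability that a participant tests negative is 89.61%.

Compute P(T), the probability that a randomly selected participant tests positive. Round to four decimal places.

P(T|G5) = 1 − 0.8961 = 0.1039.
P(T) = P(T|G1)·P(G1) + P(T|G2)·P(G2) + P(T|G3)·P(G3) + P(T|G4)·P(G4) + P(T|G5)·P(G5)
      = 0.2121·0.04 + 0.3248·0.04 + 0.3939·0.67 + 0.2136·0.07 + 0.1039·0.18
      = 0.008484 + 0.012992 + 0.263913 + 0.014952 + 0.018702 = 0.319043

P(T) ≈ 0.3190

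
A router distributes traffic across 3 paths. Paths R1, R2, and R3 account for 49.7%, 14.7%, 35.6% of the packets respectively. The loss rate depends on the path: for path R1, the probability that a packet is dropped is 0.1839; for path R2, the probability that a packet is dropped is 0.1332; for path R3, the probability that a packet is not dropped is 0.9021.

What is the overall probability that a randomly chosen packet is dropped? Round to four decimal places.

P(L|R3) = 1 − 0.9021 = 0.0979.
P(L) = P(L|R1)·P(R1) + P(L|R2)·P(R2) + P(L|R3)·P(R3)
      = 0.1839·0.497 + 0.1332·0.147 + 0.0979·0.356
      = 0.0913983 + 0.0195804 + 0.0348524 = 0.1458311

P(L) ≈ 0.1458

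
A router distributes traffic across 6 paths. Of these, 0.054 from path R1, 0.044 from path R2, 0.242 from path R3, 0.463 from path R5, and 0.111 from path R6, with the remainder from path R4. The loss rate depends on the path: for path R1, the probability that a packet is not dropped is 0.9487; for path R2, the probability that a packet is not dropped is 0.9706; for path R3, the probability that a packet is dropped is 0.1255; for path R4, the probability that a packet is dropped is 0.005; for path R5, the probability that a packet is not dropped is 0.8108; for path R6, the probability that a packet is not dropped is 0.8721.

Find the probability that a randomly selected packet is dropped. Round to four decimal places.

P(R4) = 1 − (0.054 + 0.044 + 0.242 + 0.463 + 0.111) = 0.086.
P(L|R1) = 1 − 0.9487 = 0.0513.
P(L|R2) = 1 − 0.9706 = 0.0294.
P(L|R5) = 1 − 0.8108 = 0.1892.
P(L|R6) = 1 − 0.8721 = 0.1279.
P(L) = P(L|R1)·P(R1) + P(L|R2)·P(R2) + P(L|R3)·P(R3) + P(L|R4)·P(R4) + P(L|R5)·P(R5) + P(L|R6)·P(R6)
      = 0.0513·0.054 + 0.0294·0.044 + 0.1255·0.242 + 0.005·0.086 + 0.1892·0.463 + 0.1279·0.111
      = 0.0027702 + 0.0012936 + 0.030371 + 0.00043 + 0.0875996 + 0.0141969 = 0.1366613

0.1367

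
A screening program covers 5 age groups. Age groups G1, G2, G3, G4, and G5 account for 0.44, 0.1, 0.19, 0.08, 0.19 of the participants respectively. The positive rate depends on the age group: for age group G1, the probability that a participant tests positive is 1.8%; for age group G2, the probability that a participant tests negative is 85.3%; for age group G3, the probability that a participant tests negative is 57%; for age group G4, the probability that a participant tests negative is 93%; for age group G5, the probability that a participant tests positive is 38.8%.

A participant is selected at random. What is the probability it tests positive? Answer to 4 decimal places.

P(T) ≈ 0.1836

P(T|G2) = 1 − 0.853 = 0.147.
P(T|G3) = 1 − 0.57 = 0.43.
P(T|G4) = 1 − 0.93 = 0.07.
By the law of total probability,
P(T) = P(T|G1)·P(G1) + P(T|G2)·P(G2) + P(T|G3)·P(G3) + P(T|G4)·P(G4) + P(T|G5)·P(G5)
      = 0.018·0.44 + 0.147·0.1 + 0.43·0.19 + 0.07·0.08 + 0.388·0.19
      = 0.00792 + 0.0147 + 0.0817 + 0.0056 + 0.07372 = 0.18364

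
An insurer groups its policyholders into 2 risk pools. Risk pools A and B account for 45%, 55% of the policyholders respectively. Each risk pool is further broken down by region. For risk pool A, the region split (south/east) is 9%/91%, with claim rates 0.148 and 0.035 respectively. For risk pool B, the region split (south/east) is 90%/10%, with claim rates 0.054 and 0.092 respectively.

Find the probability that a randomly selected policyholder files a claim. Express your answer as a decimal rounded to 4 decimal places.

0.0521

P(C|A) = 0.09·0.148 + 0.91·0.035 = 0.01332 + 0.03185 = 0.04517
P(C|B) = 0.9·0.054 + 0.1·0.092 = 0.0486 + 0.0092 = 0.0578
By total probability over the outer partition,
P(C) = 0.45·0.04517 + 0.55·0.0578
      = 0.0203265 + 0.03179 = 0.0521165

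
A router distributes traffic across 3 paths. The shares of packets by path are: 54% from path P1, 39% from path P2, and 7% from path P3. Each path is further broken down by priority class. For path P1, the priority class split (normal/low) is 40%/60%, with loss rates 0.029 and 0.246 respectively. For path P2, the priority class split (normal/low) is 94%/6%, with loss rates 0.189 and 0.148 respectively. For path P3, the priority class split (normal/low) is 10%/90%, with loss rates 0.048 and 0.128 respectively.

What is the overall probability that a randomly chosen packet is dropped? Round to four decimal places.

P(L|P1) = 0.4·0.029 + 0.6·0.246 = 0.0116 + 0.1476 = 0.1592
P(L|P2) = 0.94·0.189 + 0.06·0.148 = 0.17766 + 0.00888 = 0.18654
P(L|P3) = 0.1·0.048 + 0.9·0.128 = 0.0048 + 0.1152 = 0.12
Then overall,
P(L) = 0.54·0.1592 + 0.39·0.18654 + 0.07·0.12
      = 0.085968 + 0.0727506 + 0.0084 = 0.1671186

P(L) ≈ 0.1671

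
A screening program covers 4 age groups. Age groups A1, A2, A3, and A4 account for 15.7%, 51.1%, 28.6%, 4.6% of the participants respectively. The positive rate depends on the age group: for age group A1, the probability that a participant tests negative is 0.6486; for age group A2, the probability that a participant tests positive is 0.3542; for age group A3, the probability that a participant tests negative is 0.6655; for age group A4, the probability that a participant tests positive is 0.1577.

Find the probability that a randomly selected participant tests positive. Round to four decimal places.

P(T) ≈ 0.3391

P(T|A1) = 1 − 0.6486 = 0.3514.
P(T|A3) = 1 − 0.6655 = 0.3345.
Using total probability over the partition,
P(T) = P(T|A1)·P(A1) + P(T|A2)·P(A2) + P(T|A3)·P(A3) + P(T|A4)·P(A4)
      = 0.3514·0.157 + 0.3542·0.511 + 0.3345·0.286 + 0.1577·0.046
      = 0.0551698 + 0.1809962 + 0.095667 + 0.0072542 = 0.3390872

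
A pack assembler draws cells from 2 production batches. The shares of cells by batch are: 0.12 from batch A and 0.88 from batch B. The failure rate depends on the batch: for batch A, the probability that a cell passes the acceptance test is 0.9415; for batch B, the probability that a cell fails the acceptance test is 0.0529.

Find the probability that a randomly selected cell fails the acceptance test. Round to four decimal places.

P(F) ≈ 0.0536

P(F|A) = 1 − 0.9415 = 0.0585.
By the law of total probability,
P(F) = P(F|A)·P(A) + P(F|B)·P(B)
      = 0.0585·0.12 + 0.0529·0.88
      = 0.00702 + 0.046552 = 0.053572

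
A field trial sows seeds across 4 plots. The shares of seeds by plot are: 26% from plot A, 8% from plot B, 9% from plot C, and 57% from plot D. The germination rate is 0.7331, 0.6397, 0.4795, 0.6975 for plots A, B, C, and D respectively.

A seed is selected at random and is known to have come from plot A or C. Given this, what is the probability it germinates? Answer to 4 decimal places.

P(G|S) ≈ 0.6679

Let S = {A, C}.
P(S) = 0.26 + 0.09 = 0.35.
P(G ∩ S) = 0.7331·0.26 + 0.4795·0.09 = 0.190606 + 0.043155 = 0.233761.
P(G | S) = 0.233761 / 0.35 = 0.667889…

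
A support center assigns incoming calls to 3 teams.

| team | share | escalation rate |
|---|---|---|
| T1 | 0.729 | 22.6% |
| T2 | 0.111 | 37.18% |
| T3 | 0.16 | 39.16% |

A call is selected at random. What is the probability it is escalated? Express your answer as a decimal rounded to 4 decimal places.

P(E) ≈ 0.2687

Summing over the partition,
P(E) = P(E|T1)·P(T1) + P(E|T2)·P(T2) + P(E|T3)·P(T3)
      = 0.226·0.729 + 0.3718·0.111 + 0.3916·0.16
      = 0.164754 + 0.0412698 + 0.062656 = 0.2686798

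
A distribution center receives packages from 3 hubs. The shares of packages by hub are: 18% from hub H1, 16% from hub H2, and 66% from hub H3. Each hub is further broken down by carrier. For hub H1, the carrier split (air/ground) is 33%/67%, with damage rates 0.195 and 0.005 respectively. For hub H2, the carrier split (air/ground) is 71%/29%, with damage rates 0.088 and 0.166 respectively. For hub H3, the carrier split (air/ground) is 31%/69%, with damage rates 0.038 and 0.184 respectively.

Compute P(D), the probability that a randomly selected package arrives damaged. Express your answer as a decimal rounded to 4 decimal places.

P(D|H1) = 0.33·0.195 + 0.67·0.005 = 0.06435 + 0.00335 = 0.0677
P(D|H2) = 0.71·0.088 + 0.29·0.166 = 0.06248 + 0.04814 = 0.11062
P(D|H3) = 0.31·0.038 + 0.69·0.184 = 0.01178 + 0.12696 = 0.13874
Then overall,
P(D) = 0.18·0.0677 + 0.16·0.11062 + 0.66·0.13874
      = 0.012186 + 0.0176992 + 0.0915684 = 0.1214536

0.1215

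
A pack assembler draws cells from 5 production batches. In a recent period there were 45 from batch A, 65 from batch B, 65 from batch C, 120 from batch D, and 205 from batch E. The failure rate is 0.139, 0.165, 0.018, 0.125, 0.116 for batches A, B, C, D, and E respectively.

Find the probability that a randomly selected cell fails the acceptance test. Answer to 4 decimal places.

Total: 45 + 65 + 65 + 120 + 205 = 500.
P(A) = 45/500 = 0.09. P(B) = 65/500 = 0.13. P(C) = 65/500 = 0.13. P(D) = 120/500 = 0.24. P(E) = 205/500 = 0.41.
Summing over the partition,
P(F) = P(F|A)·P(A) + P(F|B)·P(B) + P(F|C)·P(C) + P(F|D)·P(D) + P(F|E)·P(E)
      = 0.139·0.09 + 0.165·0.13 + 0.018·0.13 + 0.125·0.24 + 0.116·0.41
      = 0.01251 + 0.02145 + 0.00234 + 0.03 + 0.04756 = 0.11386

0.1139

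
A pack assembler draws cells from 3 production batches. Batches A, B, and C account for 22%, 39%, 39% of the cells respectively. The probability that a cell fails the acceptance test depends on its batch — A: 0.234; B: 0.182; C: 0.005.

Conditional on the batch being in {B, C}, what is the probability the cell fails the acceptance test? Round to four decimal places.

Let S = {B, C}.
P(S) = 0.39 + 0.39 = 0.78.
P(F ∩ S) = 0.182·0.39 + 0.005·0.39 = 0.07098 + 0.00195 = 0.07293.
P(F | S) = 0.07293 / 0.78 = 0.093500…

0.0935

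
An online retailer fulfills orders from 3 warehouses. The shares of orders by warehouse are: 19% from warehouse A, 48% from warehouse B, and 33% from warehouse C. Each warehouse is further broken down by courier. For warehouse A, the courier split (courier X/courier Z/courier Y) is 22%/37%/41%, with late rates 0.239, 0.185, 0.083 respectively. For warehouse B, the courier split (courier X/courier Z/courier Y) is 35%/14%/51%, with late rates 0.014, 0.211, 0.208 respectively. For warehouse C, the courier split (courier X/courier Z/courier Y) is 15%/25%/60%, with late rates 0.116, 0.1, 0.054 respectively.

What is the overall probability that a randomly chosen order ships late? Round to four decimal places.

0.1216

P(L|A) = 0.22·0.239 + 0.37·0.185 + 0.41·0.083 = 0.05258 + 0.06845 + 0.03403 = 0.15506
P(L|B) = 0.35·0.014 + 0.14·0.211 + 0.51·0.208 = 0.0049 + 0.02954 + 0.10608 = 0.14052
P(L|C) = 0.15·0.116 + 0.25·0.1 + 0.6·0.054 = 0.0174 + 0.025 + 0.0324 = 0.0748
Then overall,
P(L) = 0.19·0.15506 + 0.48·0.14052 + 0.33·0.0748
      = 0.0294614 + 0.0674496 + 0.024684 = 0.121595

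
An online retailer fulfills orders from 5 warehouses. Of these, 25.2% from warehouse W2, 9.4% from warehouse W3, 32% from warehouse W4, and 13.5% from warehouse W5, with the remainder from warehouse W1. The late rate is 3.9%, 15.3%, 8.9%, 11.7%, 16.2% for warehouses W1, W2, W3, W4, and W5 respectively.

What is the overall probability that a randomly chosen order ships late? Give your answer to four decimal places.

P(W1) = 1 − (0.252 + 0.094 + 0.32 + 0.135) = 0.199.
Summing over the partition,
P(L) = P(L|W1)·P(W1) + P(L|W2)·P(W2) + P(L|W3)·P(W3) + P(L|W4)·P(W4) + P(L|W5)·P(W5)
      = 0.039·0.199 + 0.153·0.252 + 0.089·0.094 + 0.117·0.32 + 0.162·0.135
      = 0.007761 + 0.038556 + 0.008366 + 0.03744 + 0.02187 = 0.113993

P(L) ≈ 0.1140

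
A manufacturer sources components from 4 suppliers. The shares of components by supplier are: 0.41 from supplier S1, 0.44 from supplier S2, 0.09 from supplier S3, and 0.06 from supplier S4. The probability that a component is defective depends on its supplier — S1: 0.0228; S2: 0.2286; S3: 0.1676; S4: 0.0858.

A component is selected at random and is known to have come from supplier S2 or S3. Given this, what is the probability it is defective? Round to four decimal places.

0.2182

Let S = {S2, S3}.
P(S) = 0.44 + 0.09 = 0.53.
P(D ∩ S) = 0.2286·0.44 + 0.1676·0.09 = 0.100584 + 0.015084 = 0.115668.
P(D | S) = 0.115668 / 0.53 = 0.218242…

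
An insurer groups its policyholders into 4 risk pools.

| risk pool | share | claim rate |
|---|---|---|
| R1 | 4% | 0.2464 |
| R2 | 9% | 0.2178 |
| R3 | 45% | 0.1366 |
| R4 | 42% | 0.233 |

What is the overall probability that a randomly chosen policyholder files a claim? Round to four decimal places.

0.1888

P(C) = P(C|R1)·P(R1) + P(C|R2)·P(R2) + P(C|R3)·P(R3) + P(C|R4)·P(R4)
      = 0.2464·0.04 + 0.2178·0.09 + 0.1366·0.45 + 0.233·0.42
      = 0.009856 + 0.019602 + 0.06147 + 0.09786 = 0.188788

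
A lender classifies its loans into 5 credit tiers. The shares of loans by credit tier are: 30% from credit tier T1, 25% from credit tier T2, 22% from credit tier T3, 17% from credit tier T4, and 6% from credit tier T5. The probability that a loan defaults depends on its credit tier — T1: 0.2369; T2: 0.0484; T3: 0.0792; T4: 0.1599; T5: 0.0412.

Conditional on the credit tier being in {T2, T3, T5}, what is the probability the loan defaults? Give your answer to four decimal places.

P(D|S) ≈ 0.0604

Let S = {T2, T3, T5}.
P(S) = 0.25 + 0.22 + 0.06 = 0.53.
P(D ∩ S) = 0.0484·0.25 + 0.0792·0.22 + 0.0412·0.06 = 0.0121 + 0.017424 + 0.002472 = 0.031996.
P(D | S) = 0.031996 / 0.53 = 0.060370…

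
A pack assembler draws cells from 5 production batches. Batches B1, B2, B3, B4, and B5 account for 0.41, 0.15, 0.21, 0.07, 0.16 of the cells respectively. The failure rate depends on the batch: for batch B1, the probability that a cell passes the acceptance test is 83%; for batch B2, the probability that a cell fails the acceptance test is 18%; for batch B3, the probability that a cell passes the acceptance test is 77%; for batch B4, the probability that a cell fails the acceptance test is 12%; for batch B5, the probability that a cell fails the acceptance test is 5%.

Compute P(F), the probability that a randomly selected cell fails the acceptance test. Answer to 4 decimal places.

P(F|B1) = 1 − 0.83 = 0.17.
P(F|B3) = 1 − 0.77 = 0.23.
Summing over the partition,
P(F) = P(F|B1)·P(B1) + P(F|B2)·P(B2) + P(F|B3)·P(B3) + P(F|B4)·P(B4) + P(F|B5)·P(B5)
      = 0.17·0.41 + 0.18·0.15 + 0.23·0.21 + 0.12·0.07 + 0.05·0.16
      = 0.0697 + 0.027 + 0.0483 + 0.0084 + 0.008 = 0.1614

0.1614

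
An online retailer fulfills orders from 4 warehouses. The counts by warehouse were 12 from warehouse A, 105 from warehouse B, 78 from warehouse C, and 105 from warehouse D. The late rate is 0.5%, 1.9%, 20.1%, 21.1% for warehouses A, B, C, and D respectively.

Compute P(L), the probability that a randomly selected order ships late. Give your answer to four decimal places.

P(L) ≈ 0.1330

Total: 12 + 105 + 78 + 105 = 300.
P(A) = 12/300 = 0.04. P(B) = 105/300 = 0.35. P(C) = 78/300 = 0.26. P(D) = 105/300 = 0.35.
Summing over the partition,
P(L) = P(L|A)·P(A) + P(L|B)·P(B) + P(L|C)·P(C) + P(L|D)·P(D)
      = 0.005·0.04 + 0.019·0.35 + 0.201·0.26 + 0.211·0.35
      = 0.0002 + 0.00665 + 0.05226 + 0.07385 = 0.13296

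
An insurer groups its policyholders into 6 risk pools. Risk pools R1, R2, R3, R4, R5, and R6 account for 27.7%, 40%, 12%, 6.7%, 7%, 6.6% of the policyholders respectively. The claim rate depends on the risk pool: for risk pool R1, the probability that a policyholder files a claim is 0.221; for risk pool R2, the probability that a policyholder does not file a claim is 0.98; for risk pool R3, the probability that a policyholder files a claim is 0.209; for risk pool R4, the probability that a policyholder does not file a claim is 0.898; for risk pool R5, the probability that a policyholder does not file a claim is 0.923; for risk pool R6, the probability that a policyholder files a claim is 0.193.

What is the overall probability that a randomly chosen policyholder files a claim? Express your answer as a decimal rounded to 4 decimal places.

P(C|R2) = 1 − 0.98 = 0.02.
P(C|R4) = 1 − 0.898 = 0.102.
P(C|R5) = 1 − 0.923 = 0.077.
P(C) = P(C|R1)·P(R1) + P(C|R2)·P(R2) + P(C|R3)·P(R3) + P(C|R4)·P(R4) + P(C|R5)·P(R5) + P(C|R6)·P(R6)
      = 0.221·0.277 + 0.02·0.4 + 0.209·0.12 + 0.102·0.067 + 0.077·0.07 + 0.193·0.066
      = 0.061217 + 0.008 + 0.02508 + 0.006834 + 0.00539 + 0.012738 = 0.119259

P(C) ≈ 0.1193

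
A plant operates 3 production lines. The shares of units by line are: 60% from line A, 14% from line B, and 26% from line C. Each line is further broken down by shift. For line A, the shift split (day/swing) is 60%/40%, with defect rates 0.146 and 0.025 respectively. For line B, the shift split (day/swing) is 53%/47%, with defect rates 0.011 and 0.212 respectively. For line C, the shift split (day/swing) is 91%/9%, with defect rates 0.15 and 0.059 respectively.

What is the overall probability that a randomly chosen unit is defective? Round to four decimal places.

P(D) ≈ 0.1102

P(D|A) = 0.6·0.146 + 0.4·0.025 = 0.0876 + 0.01 = 0.0976
P(D|B) = 0.53·0.011 + 0.47·0.212 = 0.00583 + 0.09964 = 0.10547
P(D|C) = 0.91·0.15 + 0.09·0.059 = 0.1365 + 0.00531 = 0.14181
Then overall,
P(D) = 0.6·0.0976 + 0.14·0.10547 + 0.26·0.14181
      = 0.05856 + 0.0147658 + 0.0368706 = 0.1101964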